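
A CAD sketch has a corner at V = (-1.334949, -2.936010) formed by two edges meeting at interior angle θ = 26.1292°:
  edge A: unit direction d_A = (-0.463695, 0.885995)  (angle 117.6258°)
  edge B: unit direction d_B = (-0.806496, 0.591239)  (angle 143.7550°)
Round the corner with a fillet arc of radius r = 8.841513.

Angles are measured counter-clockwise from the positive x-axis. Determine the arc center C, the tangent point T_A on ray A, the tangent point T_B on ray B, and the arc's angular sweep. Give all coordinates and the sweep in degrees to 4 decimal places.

center=(-26.8356,26.7213) T_A=(-19.0021,30.8211) T_B=(-32.0631,19.5907) sweep=153.8708

bisector direction at 130.6904° = (-0.651971,0.758244)
center distance |VC| = r/sin(θ/2) = 8.841513/sin(13.0646°) = 39.113173
C = V + |VC|·bis = (-26.8356,26.7213)
T_A = V + ((C−V)·d_A)·d_A = V + 38.1008·d_A = (-19.0021,30.8211)
T_B = V + ((C−V)·d_B)·d_B = V + 38.1008·d_B = (-32.0631,19.5907)
sweep = 180° − θ = 153.8708°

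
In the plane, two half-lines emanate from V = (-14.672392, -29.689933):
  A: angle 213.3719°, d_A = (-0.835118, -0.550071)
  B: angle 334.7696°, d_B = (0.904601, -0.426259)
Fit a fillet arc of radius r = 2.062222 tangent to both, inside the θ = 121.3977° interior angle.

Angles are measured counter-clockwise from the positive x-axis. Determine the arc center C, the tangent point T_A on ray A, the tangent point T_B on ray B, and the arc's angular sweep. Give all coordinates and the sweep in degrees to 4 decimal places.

center=(-14.5045,-32.0487) T_A=(-15.6389,-30.3265) T_B=(-13.6255,-30.1833) sweep=58.6023

bisector direction at 274.0708° = (0.070988,-0.997477)
center distance |VC| = r/sin(θ/2) = 2.062222/sin(60.6989°) = 2.364772
C = V + |VC|·bis = (-14.5045,-32.0487)
T_A = V + ((C−V)·d_A)·d_A = V + 1.1573·d_A = (-15.6389,-30.3265)
T_B = V + ((C−V)·d_B)·d_B = V + 1.1573·d_B = (-13.6255,-30.1833)
sweep = 180° − θ = 58.6023°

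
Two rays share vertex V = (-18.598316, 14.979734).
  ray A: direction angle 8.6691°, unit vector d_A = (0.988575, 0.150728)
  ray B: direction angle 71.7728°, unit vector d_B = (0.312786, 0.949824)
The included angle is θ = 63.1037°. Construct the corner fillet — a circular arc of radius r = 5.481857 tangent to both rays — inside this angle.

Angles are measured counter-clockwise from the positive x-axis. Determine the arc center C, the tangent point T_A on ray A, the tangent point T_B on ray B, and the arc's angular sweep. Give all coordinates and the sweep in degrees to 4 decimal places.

bisector direction at 40.2210° = (0.763560,0.645737)
center distance |VC| = r/sin(θ/2) = 5.481857/sin(31.5519°) = 10.476155
C = V + |VC|·bis = (-10.5991,21.7446)
T_A = V + ((C−V)·d_A)·d_A = V + 8.9274·d_A = (-9.7729,16.3253)
T_B = V + ((C−V)·d_B)·d_B = V + 8.9274·d_B = (-15.8059,23.4592)
sweep = 180° − θ = 116.8963°

center=(-10.5991,21.7446) T_A=(-9.7729,16.3253) T_B=(-15.8059,23.4592) sweep=116.8963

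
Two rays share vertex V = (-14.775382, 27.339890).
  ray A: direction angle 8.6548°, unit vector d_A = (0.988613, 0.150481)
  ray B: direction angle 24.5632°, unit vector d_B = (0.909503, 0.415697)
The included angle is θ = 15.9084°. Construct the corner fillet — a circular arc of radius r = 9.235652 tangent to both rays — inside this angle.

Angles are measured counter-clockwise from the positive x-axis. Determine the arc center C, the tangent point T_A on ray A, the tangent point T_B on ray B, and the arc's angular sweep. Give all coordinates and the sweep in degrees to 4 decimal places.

bisector direction at 16.6090° = (0.958278,0.285839)
center distance |VC| = r/sin(θ/2) = 9.235652/sin(7.9542°) = 66.740523
C = V + |VC|·bis = (49.1806,46.4169)
T_A = V + ((C−V)·d_A)·d_A = V + 66.0984·d_A = (50.5704,37.2864)
T_B = V + ((C−V)·d_B)·d_B = V + 66.0984·d_B = (45.3413,54.8168)
sweep = 180° − θ = 164.0916°

center=(49.1806,46.4169) T_A=(50.5704,37.2864) T_B=(45.3413,54.8168) sweep=164.0916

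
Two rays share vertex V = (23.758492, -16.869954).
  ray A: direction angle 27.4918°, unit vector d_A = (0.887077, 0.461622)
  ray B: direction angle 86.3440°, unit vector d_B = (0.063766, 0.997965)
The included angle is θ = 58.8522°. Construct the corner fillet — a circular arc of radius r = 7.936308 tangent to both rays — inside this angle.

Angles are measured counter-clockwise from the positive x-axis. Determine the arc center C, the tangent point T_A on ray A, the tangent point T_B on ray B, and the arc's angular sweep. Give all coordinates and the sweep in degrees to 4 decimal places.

bisector direction at 56.9179° = (0.545840,0.837889)
center distance |VC| = r/sin(θ/2) = 7.936308/sin(29.4261°) = 16.153672
C = V + |VC|·bis = (32.5758,-3.3350)
T_A = V + ((C−V)·d_A)·d_A = V + 14.0697·d_A = (36.2394,-10.3751)
T_B = V + ((C−V)·d_B)·d_B = V + 14.0697·d_B = (24.6557,-2.8289)
sweep = 180° − θ = 121.1478°

center=(32.5758,-3.3350) T_A=(36.2394,-10.3751) T_B=(24.6557,-2.8289) sweep=121.1478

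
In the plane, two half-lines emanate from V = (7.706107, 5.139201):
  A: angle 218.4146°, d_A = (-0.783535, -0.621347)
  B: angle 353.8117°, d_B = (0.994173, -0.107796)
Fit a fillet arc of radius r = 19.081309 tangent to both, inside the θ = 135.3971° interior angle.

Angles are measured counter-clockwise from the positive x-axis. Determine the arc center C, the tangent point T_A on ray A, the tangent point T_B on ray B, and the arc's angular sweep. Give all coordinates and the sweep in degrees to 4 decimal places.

bisector direction at 286.1132° = (0.277535,-0.960715)
center distance |VC| = r/sin(θ/2) = 19.081309/sin(67.6985°) = 20.623980
C = V + |VC|·bis = (13.4300,-14.6746)
T_A = V + ((C−V)·d_A)·d_A = V + 7.8264·d_A = (1.5739,0.2763)
T_B = V + ((C−V)·d_B)·d_B = V + 7.8264·d_B = (15.4869,4.2955)
sweep = 180° − θ = 44.6029°

center=(13.4300,-14.6746) T_A=(1.5739,0.2763) T_B=(15.4869,4.2955) sweep=44.6029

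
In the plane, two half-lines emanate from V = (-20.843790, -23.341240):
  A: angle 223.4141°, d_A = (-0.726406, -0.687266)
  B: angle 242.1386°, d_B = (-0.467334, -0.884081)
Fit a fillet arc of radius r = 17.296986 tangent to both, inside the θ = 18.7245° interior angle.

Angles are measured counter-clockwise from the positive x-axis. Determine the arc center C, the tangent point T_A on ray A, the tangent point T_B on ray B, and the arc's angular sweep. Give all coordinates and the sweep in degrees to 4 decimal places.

bisector direction at 232.7763° = (-0.604928,-0.796280)
center distance |VC| = r/sin(θ/2) = 17.296986/sin(9.3622°) = 106.327887
C = V + |VC|·bis = (-85.1645,-108.0080)
T_A = V + ((C−V)·d_A)·d_A = V + 104.9116·d_A = (-97.0521,-95.4434)
T_B = V + ((C−V)·d_B)·d_B = V + 104.9116·d_B = (-69.8726,-116.0915)
sweep = 180° − θ = 161.2755°

center=(-85.1645,-108.0080) T_A=(-97.0521,-95.4434) T_B=(-69.8726,-116.0915) sweep=161.2755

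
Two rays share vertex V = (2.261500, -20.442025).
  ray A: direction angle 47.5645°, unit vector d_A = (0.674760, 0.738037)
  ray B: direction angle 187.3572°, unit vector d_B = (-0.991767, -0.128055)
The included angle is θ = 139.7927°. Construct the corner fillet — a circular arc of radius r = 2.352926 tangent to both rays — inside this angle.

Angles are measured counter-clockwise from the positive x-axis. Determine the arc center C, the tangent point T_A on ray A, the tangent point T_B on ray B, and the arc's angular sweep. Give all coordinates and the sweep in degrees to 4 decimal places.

bisector direction at 117.4608° = (-0.461142,0.887326)
center distance |VC| = r/sin(θ/2) = 2.352926/sin(69.8963°) = 2.505585
C = V + |VC|·bis = (1.1061,-18.2188)
T_A = V + ((C−V)·d_A)·d_A = V + 0.8612·d_A = (2.8426,-19.8064)
T_B = V + ((C−V)·d_B)·d_B = V + 0.8612·d_B = (1.4074,-20.5523)
sweep = 180° − θ = 40.2073°

center=(1.1061,-18.2188) T_A=(2.8426,-19.8064) T_B=(1.4074,-20.5523) sweep=40.2073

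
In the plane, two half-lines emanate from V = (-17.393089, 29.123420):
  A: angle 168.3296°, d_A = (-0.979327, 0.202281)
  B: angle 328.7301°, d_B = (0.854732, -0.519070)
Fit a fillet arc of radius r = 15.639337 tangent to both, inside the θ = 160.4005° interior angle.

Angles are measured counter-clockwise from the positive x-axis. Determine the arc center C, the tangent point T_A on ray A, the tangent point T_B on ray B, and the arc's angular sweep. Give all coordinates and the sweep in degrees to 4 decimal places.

center=(-23.2021,14.3538) T_A=(-20.0386,29.6698) T_B=(-15.0842,27.7212) sweep=19.5995

bisector direction at 248.5299° = (-0.366016,-0.930608)
center distance |VC| = r/sin(θ/2) = 15.639337/sin(80.2002°) = 15.870915
C = V + |VC|·bis = (-23.2021,14.3538)
T_A = V + ((C−V)·d_A)·d_A = V + 2.7013·d_A = (-20.0386,29.6698)
T_B = V + ((C−V)·d_B)·d_B = V + 2.7013·d_B = (-15.0842,27.7212)
sweep = 180° − θ = 19.5995°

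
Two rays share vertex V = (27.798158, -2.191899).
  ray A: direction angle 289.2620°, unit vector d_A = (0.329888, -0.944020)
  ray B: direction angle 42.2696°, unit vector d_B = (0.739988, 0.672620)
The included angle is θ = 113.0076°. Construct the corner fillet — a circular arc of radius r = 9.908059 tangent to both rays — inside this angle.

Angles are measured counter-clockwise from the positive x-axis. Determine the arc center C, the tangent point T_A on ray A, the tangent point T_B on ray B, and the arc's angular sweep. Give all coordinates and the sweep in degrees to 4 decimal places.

bisector direction at 345.7658° = (0.969299,-0.245886)
center distance |VC| = r/sin(θ/2) = 9.908059/sin(56.5038°) = 11.881272
C = V + |VC|·bis = (39.3147,-5.1133)
T_A = V + ((C−V)·d_A)·d_A = V + 6.5571·d_A = (29.9613,-8.3819)
T_B = V + ((C−V)·d_B)·d_B = V + 6.5571·d_B = (32.6503,2.2185)
sweep = 180° − θ = 66.9924°

center=(39.3147,-5.1133) T_A=(29.9613,-8.3819) T_B=(32.6503,2.2185) sweep=66.9924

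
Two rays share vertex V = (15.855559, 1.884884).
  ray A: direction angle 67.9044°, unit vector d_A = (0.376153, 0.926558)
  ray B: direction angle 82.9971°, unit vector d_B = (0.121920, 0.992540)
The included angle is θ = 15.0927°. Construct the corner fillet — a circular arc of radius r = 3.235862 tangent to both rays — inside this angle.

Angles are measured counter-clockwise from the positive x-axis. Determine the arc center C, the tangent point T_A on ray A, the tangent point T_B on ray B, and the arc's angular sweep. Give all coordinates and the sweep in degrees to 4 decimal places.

bisector direction at 75.4507° = (0.251212,0.967932)
center distance |VC| = r/sin(θ/2) = 3.235862/sin(7.5464°) = 24.639508
C = V + |VC|·bis = (22.0453,25.7343)
T_A = V + ((C−V)·d_A)·d_A = V + 24.4261·d_A = (25.0435,24.5171)
T_B = V + ((C−V)·d_B)·d_B = V + 24.4261·d_B = (18.8336,26.1288)
sweep = 180° − θ = 164.9073°

center=(22.0453,25.7343) T_A=(25.0435,24.5171) T_B=(18.8336,26.1288) sweep=164.9073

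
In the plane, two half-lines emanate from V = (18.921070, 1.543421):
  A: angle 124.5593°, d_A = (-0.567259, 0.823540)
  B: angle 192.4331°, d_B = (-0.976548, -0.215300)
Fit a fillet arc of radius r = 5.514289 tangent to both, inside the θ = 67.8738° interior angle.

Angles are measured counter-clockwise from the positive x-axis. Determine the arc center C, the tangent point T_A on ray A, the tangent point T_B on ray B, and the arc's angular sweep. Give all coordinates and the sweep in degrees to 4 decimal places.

center=(9.7313,5.1641) T_A=(14.2725,8.2921) T_B=(10.9185,-0.2209) sweep=112.1262

bisector direction at 158.4962° = (-0.930393,0.366563)
center distance |VC| = r/sin(θ/2) = 5.514289/sin(33.9369°) = 9.877290
C = V + |VC|·bis = (9.7313,5.1641)
T_A = V + ((C−V)·d_A)·d_A = V + 8.1947·d_A = (14.2725,8.2921)
T_B = V + ((C−V)·d_B)·d_B = V + 8.1947·d_B = (10.9185,-0.2209)
sweep = 180° − θ = 112.1262°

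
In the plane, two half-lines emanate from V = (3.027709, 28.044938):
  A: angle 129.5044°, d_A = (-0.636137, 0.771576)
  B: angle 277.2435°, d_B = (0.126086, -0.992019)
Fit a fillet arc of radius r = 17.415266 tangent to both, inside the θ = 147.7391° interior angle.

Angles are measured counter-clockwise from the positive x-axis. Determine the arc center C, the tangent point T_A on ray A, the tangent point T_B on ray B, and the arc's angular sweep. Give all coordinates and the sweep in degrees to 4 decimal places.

center=(-13.6135,20.8526) T_A=(-0.1763,31.9311) T_B=(3.6628,23.0484) sweep=32.2609

bisector direction at 203.3740° = (-0.917935,-0.396731)
center distance |VC| = r/sin(θ/2) = 17.415266/sin(73.8696°) = 18.128974
C = V + |VC|·bis = (-13.6135,20.8526)
T_A = V + ((C−V)·d_A)·d_A = V + 5.0367·d_A = (-0.1763,31.9311)
T_B = V + ((C−V)·d_B)·d_B = V + 5.0367·d_B = (3.6628,23.0484)
sweep = 180° − θ = 32.2609°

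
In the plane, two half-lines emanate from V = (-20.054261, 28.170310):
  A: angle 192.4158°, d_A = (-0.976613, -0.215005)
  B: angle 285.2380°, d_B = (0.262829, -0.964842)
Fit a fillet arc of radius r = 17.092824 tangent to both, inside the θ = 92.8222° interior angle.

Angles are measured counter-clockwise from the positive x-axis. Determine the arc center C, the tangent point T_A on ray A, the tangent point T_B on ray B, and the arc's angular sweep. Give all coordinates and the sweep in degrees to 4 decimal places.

bisector direction at 238.8269° = (-0.517625,-0.855607)
center distance |VC| = r/sin(θ/2) = 17.092824/sin(46.4111°) = 23.598917
C = V + |VC|·bis = (-32.2697,7.9789)
T_A = V + ((C−V)·d_A)·d_A = V + 16.2710·d_A = (-35.9447,24.6720)
T_B = V + ((C−V)·d_B)·d_B = V + 16.2710·d_B = (-15.7778,12.4714)
sweep = 180° − θ = 87.1778°

center=(-32.2697,7.9789) T_A=(-35.9447,24.6720) T_B=(-15.7778,12.4714) sweep=87.1778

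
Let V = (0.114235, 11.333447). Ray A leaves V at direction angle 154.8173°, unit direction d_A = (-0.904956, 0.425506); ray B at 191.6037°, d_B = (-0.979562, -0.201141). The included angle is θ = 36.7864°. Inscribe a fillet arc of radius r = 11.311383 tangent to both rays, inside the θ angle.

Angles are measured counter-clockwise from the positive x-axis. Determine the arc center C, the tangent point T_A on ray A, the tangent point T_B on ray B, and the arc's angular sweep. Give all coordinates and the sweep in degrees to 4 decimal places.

bisector direction at 173.2105° = (-0.992987,0.118222)
center distance |VC| = r/sin(θ/2) = 11.311383/sin(18.3932°) = 35.848106
C = V + |VC|·bis = (-35.4825,15.5715)
T_A = V + ((C−V)·d_A)·d_A = V + 34.0168·d_A = (-30.6694,25.8078)
T_B = V + ((C−V)·d_B)·d_B = V + 34.0168·d_B = (-33.2073,4.4913)
sweep = 180° − θ = 143.2136°

center=(-35.4825,15.5715) T_A=(-30.6694,25.8078) T_B=(-33.2073,4.4913) sweep=143.2136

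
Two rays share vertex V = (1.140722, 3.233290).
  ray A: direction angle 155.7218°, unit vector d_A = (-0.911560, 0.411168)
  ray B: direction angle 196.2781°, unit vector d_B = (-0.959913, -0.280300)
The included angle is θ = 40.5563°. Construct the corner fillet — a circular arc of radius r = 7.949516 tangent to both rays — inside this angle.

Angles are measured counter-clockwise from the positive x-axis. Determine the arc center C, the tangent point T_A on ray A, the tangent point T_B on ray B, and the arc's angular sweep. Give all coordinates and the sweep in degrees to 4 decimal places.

bisector direction at 176.0000° = (-0.997564,0.069757)
center distance |VC| = r/sin(θ/2) = 7.949516/sin(20.2782°) = 22.937166
C = V + |VC|·bis = (-21.7406,4.8333)
T_A = V + ((C−V)·d_A)·d_A = V + 21.5155·d_A = (-18.4720,12.0798)
T_B = V + ((C−V)·d_B)·d_B = V + 21.5155·d_B = (-19.5123,-2.7975)
sweep = 180° − θ = 139.4437°

center=(-21.7406,4.8333) T_A=(-18.4720,12.0798) T_B=(-19.5123,-2.7975) sweep=139.4437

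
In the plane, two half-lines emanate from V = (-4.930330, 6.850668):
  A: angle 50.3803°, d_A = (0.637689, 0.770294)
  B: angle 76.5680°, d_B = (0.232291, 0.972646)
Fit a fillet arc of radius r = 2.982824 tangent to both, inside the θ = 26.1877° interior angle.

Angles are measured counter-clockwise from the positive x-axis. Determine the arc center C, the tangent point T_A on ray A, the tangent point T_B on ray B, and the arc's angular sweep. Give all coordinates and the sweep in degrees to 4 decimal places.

bisector direction at 63.4741° = (0.446602,0.894733)
center distance |VC| = r/sin(θ/2) = 2.982824/sin(13.0938°) = 13.166483
C = V + |VC|·bis = (0.9498,18.6312)
T_A = V + ((C−V)·d_A)·d_A = V + 12.8242·d_A = (3.2475,16.7290)
T_B = V + ((C−V)·d_B)·d_B = V + 12.8242·d_B = (-1.9514,19.3240)
sweep = 180° − θ = 153.8123°

center=(0.9498,18.6312) T_A=(3.2475,16.7290) T_B=(-1.9514,19.3240) sweep=153.8123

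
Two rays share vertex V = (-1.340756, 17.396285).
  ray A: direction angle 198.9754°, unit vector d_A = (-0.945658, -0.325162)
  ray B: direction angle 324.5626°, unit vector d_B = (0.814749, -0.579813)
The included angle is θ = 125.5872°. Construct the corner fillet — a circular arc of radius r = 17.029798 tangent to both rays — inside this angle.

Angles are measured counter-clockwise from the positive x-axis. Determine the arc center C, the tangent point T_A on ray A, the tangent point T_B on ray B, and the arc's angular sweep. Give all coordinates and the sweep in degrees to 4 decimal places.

bisector direction at 261.7690° = (-0.143164,-0.989699)
center distance |VC| = r/sin(θ/2) = 17.029798/sin(62.7936°) = 19.148260
C = V + |VC|·bis = (-4.0821,-1.5547)
T_A = V + ((C−V)·d_A)·d_A = V + 8.7545·d_A = (-9.6196,14.5496)
T_B = V + ((C−V)·d_B)·d_B = V + 8.7545·d_B = (5.7920,12.3203)
sweep = 180° − θ = 54.4128°

center=(-4.0821,-1.5547) T_A=(-9.6196,14.5496) T_B=(5.7920,12.3203) sweep=54.4128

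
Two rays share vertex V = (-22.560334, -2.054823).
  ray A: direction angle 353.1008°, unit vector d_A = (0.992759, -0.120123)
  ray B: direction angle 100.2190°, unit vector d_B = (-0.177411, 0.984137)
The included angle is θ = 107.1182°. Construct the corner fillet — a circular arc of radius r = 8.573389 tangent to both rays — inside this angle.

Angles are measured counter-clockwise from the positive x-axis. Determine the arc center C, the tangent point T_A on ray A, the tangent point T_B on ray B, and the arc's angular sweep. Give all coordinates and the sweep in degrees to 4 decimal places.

center=(-15.2460,5.6961) T_A=(-16.2759,-2.8152) T_B=(-23.6834,4.1751) sweep=72.8818

bisector direction at 46.6599° = (0.686328,0.727293)
center distance |VC| = r/sin(θ/2) = 8.573389/sin(53.5591°) = 10.657189
C = V + |VC|·bis = (-15.2460,5.6961)
T_A = V + ((C−V)·d_A)·d_A = V + 6.3303·d_A = (-16.2759,-2.8152)
T_B = V + ((C−V)·d_B)·d_B = V + 6.3303·d_B = (-23.6834,4.1751)
sweep = 180° − θ = 72.8818°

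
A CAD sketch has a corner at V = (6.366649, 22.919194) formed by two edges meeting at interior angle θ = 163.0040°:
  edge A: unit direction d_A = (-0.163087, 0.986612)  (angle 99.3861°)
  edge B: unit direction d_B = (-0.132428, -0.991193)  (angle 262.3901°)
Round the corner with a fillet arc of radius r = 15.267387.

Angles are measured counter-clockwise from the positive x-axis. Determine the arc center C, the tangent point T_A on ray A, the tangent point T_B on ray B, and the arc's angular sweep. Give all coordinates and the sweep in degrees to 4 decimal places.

bisector direction at 180.8881° = (-0.999880,-0.015500)
center distance |VC| = r/sin(θ/2) = 15.267387/sin(81.5020°) = 15.436868
C = V + |VC|·bis = (-9.0684,22.6799)
T_A = V + ((C−V)·d_A)·d_A = V + 2.2812·d_A = (5.9946,25.1698)
T_B = V + ((C−V)·d_B)·d_B = V + 2.2812·d_B = (6.0646,20.6581)
sweep = 180° − θ = 16.9960°

center=(-9.0684,22.6799) T_A=(5.9946,25.1698) T_B=(6.0646,20.6581) sweep=16.9960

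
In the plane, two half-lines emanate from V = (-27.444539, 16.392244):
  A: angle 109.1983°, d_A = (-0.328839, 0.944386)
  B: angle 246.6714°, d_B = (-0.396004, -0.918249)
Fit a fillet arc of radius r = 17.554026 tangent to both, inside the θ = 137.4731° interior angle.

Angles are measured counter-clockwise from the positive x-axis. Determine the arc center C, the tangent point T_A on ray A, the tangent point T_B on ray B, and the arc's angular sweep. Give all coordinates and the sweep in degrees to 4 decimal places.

bisector direction at 177.9349° = (-0.999350,0.036036)
center distance |VC| = r/sin(θ/2) = 17.554026/sin(68.7365°) = 18.836353
C = V + |VC|·bis = (-46.2687,17.0710)
T_A = V + ((C−V)·d_A)·d_A = V + 6.8311·d_A = (-29.6909,22.8435)
T_B = V + ((C−V)·d_B)·d_B = V + 6.8311·d_B = (-30.1497,10.1196)
sweep = 180° − θ = 42.5269°

center=(-46.2687,17.0710) T_A=(-29.6909,22.8435) T_B=(-30.1497,10.1196) sweep=42.5269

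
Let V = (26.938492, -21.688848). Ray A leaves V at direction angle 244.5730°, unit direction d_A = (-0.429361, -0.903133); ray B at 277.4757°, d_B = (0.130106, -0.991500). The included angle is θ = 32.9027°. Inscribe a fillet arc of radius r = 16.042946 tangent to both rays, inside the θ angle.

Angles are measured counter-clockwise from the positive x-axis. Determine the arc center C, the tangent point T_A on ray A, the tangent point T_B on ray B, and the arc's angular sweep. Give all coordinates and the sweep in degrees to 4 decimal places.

bisector direction at 261.0243° = (-0.156015,-0.987755)
center distance |VC| = r/sin(θ/2) = 16.042946/sin(16.4514°) = 56.648599
C = V + |VC|·bis = (18.1005,-77.6438)
T_A = V + ((C−V)·d_A)·d_A = V + 54.3294·d_A = (3.6116,-70.7556)
T_B = V + ((C−V)·d_B)·d_B = V + 54.3294·d_B = (34.0071,-75.5565)
sweep = 180° − θ = 147.0973°

center=(18.1005,-77.6438) T_A=(3.6116,-70.7556) T_B=(34.0071,-75.5565) sweep=147.0973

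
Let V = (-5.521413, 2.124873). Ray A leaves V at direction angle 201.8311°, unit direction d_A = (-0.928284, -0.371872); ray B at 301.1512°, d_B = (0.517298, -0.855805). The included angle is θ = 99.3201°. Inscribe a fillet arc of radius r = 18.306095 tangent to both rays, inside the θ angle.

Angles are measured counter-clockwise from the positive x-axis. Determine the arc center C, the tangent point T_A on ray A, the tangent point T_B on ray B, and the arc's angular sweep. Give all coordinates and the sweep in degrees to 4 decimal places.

bisector direction at 251.4912° = (-0.317451,-0.948275)
center distance |VC| = r/sin(θ/2) = 18.306095/sin(49.6600°) = 24.016902
C = V + |VC|·bis = (-13.1456,-20.6497)
T_A = V + ((C−V)·d_A)·d_A = V + 15.5467·d_A = (-19.9531,-3.6565)
T_B = V + ((C−V)·d_B)·d_B = V + 15.5467·d_B = (2.5208,-11.1800)
sweep = 180° − θ = 80.6799°

center=(-13.1456,-20.6497) T_A=(-19.9531,-3.6565) T_B=(2.5208,-11.1800) sweep=80.6799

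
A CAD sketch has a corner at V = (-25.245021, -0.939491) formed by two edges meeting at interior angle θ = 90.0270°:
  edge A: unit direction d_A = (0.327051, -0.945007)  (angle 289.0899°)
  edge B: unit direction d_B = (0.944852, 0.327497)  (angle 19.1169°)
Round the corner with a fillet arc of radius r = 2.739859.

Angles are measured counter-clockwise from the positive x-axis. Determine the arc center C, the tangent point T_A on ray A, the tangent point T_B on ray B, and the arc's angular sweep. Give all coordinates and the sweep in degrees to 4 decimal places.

bisector direction at 334.1034° = (0.899584,-0.436748)
center distance |VC| = r/sin(θ/2) = 2.739859/sin(45.0135°) = 3.873833
C = V + |VC|·bis = (-21.7602,-2.6314)
T_A = V + ((C−V)·d_A)·d_A = V + 2.7386·d_A = (-24.3494,-3.5275)
T_B = V + ((C−V)·d_B)·d_B = V + 2.7386·d_B = (-22.6575,-0.0426)
sweep = 180° − θ = 89.9730°

center=(-21.7602,-2.6314) T_A=(-24.3494,-3.5275) T_B=(-22.6575,-0.0426) sweep=89.9730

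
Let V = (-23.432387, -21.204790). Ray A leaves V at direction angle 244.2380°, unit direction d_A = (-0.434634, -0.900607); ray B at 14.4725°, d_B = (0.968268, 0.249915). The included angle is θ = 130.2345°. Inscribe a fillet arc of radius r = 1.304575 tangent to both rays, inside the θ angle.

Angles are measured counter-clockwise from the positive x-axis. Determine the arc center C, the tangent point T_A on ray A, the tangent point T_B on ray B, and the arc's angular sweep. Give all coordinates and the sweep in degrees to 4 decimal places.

center=(-22.5205,-22.3167) T_A=(-23.6954,-21.7497) T_B=(-22.8465,-21.0536) sweep=49.7655

bisector direction at 309.3553° = (0.634127,-0.773229)
center distance |VC| = r/sin(θ/2) = 1.304575/sin(65.1172°) = 1.438070
C = V + |VC|·bis = (-22.5205,-22.3167)
T_A = V + ((C−V)·d_A)·d_A = V + 0.6051·d_A = (-23.6954,-21.7497)
T_B = V + ((C−V)·d_B)·d_B = V + 0.6051·d_B = (-22.8465,-21.0536)
sweep = 180° − θ = 49.7655°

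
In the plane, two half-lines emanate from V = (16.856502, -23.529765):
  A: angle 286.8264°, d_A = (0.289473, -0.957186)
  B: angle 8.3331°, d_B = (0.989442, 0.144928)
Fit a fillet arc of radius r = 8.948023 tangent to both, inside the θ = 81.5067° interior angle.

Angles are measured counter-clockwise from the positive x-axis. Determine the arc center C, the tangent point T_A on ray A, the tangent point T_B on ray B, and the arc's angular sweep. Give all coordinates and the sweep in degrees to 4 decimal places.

center=(28.4272,-30.8785) T_A=(19.8622,-33.4687) T_B=(27.1303,-22.0249) sweep=98.4933

bisector direction at 327.5797° = (0.844138,-0.536125)
center distance |VC| = r/sin(θ/2) = 8.948023/sin(40.7533°) = 13.707058
C = V + |VC|·bis = (28.4272,-30.8785)
T_A = V + ((C−V)·d_A)·d_A = V + 10.3835·d_A = (19.8622,-33.4687)
T_B = V + ((C−V)·d_B)·d_B = V + 10.3835·d_B = (27.1303,-22.0249)
sweep = 180° − θ = 98.4933°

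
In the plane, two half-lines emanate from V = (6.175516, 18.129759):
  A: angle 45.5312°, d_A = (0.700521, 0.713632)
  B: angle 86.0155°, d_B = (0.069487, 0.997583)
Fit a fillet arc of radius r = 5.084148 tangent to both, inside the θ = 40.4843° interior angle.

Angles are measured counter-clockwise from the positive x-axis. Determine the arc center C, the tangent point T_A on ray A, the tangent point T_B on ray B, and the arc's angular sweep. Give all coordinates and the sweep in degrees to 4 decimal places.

bisector direction at 65.7733° = (0.410347,0.911929)
center distance |VC| = r/sin(θ/2) = 5.084148/sin(20.2421°) = 14.694557
C = V + |VC|·bis = (12.2054,31.5302)
T_A = V + ((C−V)·d_A)·d_A = V + 13.7870·d_A = (15.8336,27.9686)
T_B = V + ((C−V)·d_B)·d_B = V + 13.7870·d_B = (7.1335,31.8834)
sweep = 180° − θ = 139.5157°

center=(12.2054,31.5302) T_A=(15.8336,27.9686) T_B=(7.1335,31.8834) sweep=139.5157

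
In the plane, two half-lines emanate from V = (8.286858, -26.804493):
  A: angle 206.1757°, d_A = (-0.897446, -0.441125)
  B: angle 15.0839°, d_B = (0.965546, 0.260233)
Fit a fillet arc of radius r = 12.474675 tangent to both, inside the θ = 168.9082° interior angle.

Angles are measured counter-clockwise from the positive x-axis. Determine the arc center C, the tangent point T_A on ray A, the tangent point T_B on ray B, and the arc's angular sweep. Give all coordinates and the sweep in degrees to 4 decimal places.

center=(12.7027,-38.5342) T_A=(7.1998,-27.3388) T_B=(9.4564,-26.4893) sweep=11.0918

bisector direction at 290.6298° = (0.352328,-0.935876)
center distance |VC| = r/sin(θ/2) = 12.474675/sin(84.4541°) = 12.533342
C = V + |VC|·bis = (12.7027,-38.5342)
T_A = V + ((C−V)·d_A)·d_A = V + 1.2113·d_A = (7.1998,-27.3388)
T_B = V + ((C−V)·d_B)·d_B = V + 1.2113·d_B = (9.4564,-26.4893)
sweep = 180° − θ = 11.0918°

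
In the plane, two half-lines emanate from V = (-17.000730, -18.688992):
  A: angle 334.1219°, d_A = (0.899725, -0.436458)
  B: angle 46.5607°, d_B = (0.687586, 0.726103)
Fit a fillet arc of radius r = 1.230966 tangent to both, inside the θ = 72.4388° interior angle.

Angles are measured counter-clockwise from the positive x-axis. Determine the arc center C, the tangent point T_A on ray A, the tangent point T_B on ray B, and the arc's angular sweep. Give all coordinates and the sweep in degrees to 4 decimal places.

center=(-14.9513,-18.3150) T_A=(-15.4886,-19.4226) T_B=(-15.8451,-17.4686) sweep=107.5612

bisector direction at 10.3413° = (0.983756,0.179511)
center distance |VC| = r/sin(θ/2) = 1.230966/sin(36.2194°) = 2.083280
C = V + |VC|·bis = (-14.9513,-18.3150)
T_A = V + ((C−V)·d_A)·d_A = V + 1.6807·d_A = (-15.4886,-19.4226)
T_B = V + ((C−V)·d_B)·d_B = V + 1.6807·d_B = (-15.8451,-17.4686)
sweep = 180° − θ = 107.5612°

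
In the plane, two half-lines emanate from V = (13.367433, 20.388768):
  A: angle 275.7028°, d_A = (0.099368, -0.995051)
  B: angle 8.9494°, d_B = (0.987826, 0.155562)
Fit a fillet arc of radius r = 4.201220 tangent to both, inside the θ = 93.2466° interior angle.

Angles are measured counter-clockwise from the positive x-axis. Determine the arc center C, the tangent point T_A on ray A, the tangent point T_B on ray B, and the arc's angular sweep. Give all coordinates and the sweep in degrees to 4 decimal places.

bisector direction at 322.3261° = (0.791502,-0.611167)
center distance |VC| = r/sin(θ/2) = 4.201220/sin(46.6233°) = 5.780005
C = V + |VC|·bis = (17.9423,16.8562)
T_A = V + ((C−V)·d_A)·d_A = V + 3.9697·d_A = (13.7619,16.4388)
T_B = V + ((C−V)·d_B)·d_B = V + 3.9697·d_B = (17.2888,21.0063)
sweep = 180° − θ = 86.7534°

center=(17.9423,16.8562) T_A=(13.7619,16.4388) T_B=(17.2888,21.0063) sweep=86.7534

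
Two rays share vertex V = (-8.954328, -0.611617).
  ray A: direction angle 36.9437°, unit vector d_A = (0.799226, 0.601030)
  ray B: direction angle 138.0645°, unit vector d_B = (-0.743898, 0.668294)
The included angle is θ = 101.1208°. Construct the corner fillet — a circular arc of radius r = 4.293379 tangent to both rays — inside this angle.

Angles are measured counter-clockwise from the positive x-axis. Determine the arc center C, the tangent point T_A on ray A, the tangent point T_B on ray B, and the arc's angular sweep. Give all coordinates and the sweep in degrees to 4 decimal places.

center=(-8.7122,4.9424) T_A=(-6.1318,1.5110) T_B=(-11.5815,1.7485) sweep=78.8792

bisector direction at 87.5041° = (0.043548,0.999051)
center distance |VC| = r/sin(θ/2) = 4.293379/sin(50.5604°) = 5.559250
C = V + |VC|·bis = (-8.7122,4.9424)
T_A = V + ((C−V)·d_A)·d_A = V + 3.5316·d_A = (-6.1318,1.5110)
T_B = V + ((C−V)·d_B)·d_B = V + 3.5316·d_B = (-11.5815,1.7485)
sweep = 180° − θ = 78.8792°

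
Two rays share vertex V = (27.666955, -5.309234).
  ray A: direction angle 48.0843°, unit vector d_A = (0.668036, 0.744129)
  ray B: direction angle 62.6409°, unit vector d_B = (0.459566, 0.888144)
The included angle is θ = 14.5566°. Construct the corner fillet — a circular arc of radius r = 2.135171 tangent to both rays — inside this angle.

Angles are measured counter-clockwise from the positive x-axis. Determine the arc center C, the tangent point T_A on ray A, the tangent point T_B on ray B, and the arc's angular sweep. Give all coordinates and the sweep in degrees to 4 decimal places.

bisector direction at 55.3626° = (0.568381,0.822766)
center distance |VC| = r/sin(θ/2) = 2.135171/sin(7.2783°) = 16.853651
C = V + |VC|·bis = (37.2462,8.5574)
T_A = V + ((C−V)·d_A)·d_A = V + 16.7179·d_A = (38.8351,7.1310)
T_B = V + ((C−V)·d_B)·d_B = V + 16.7179·d_B = (35.3499,9.5386)
sweep = 180° − θ = 165.4434°

center=(37.2462,8.5574) T_A=(38.8351,7.1310) T_B=(35.3499,9.5386) sweep=165.4434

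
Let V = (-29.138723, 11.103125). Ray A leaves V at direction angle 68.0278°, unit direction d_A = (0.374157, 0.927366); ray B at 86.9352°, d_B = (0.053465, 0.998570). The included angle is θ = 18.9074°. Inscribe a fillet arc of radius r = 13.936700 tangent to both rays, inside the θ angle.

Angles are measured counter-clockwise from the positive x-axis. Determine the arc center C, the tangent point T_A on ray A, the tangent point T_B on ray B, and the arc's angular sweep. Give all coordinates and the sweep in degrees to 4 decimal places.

center=(-10.7470,93.9362) T_A=(2.1774,88.7216) T_B=(-24.6638,94.6813) sweep=161.0926

bisector direction at 77.4815° = (0.216755,0.976226)
center distance |VC| = r/sin(θ/2) = 13.936700/sin(9.4537°) = 84.850250
C = V + |VC|·bis = (-10.7470,93.9362)
T_A = V + ((C−V)·d_A)·d_A = V + 83.6979·d_A = (2.1774,88.7216)
T_B = V + ((C−V)·d_B)·d_B = V + 83.6979·d_B = (-24.6638,94.6813)
sweep = 180° − θ = 161.0926°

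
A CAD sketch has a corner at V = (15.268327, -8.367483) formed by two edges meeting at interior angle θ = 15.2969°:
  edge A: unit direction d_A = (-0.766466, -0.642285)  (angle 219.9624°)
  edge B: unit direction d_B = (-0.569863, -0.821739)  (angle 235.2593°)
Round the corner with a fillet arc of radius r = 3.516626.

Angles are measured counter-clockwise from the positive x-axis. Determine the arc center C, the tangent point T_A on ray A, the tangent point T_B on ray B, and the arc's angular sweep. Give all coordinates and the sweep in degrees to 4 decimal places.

bisector direction at 227.6109° = (-0.674163,-0.738583)
center distance |VC| = r/sin(θ/2) = 3.516626/sin(7.6485°) = 26.422018
C = V + |VC|·bis = (-2.5444,-27.8823)
T_A = V + ((C−V)·d_A)·d_A = V + 26.1870·d_A = (-4.8031,-25.1870)
T_B = V + ((C−V)·d_B)·d_B = V + 26.1870·d_B = (0.3453,-29.8863)
sweep = 180° − θ = 164.7031°

center=(-2.5444,-27.8823) T_A=(-4.8031,-25.1870) T_B=(0.3453,-29.8863) sweep=164.7031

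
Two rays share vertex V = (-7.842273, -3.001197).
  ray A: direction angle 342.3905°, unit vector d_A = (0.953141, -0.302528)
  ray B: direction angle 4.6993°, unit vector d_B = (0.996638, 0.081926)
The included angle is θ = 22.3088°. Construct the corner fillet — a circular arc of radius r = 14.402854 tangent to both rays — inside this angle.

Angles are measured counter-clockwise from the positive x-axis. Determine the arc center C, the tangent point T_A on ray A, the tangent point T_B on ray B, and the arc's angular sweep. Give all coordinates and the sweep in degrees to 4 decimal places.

bisector direction at 353.5449° = (0.993660,-0.112425)
center distance |VC| = r/sin(θ/2) = 14.402854/sin(11.1544°) = 74.451216
C = V + |VC|·bis = (66.1369,-11.3713)
T_A = V + ((C−V)·d_A)·d_A = V + 73.0448·d_A = (61.7797,-25.0993)
T_B = V + ((C−V)·d_B)·d_B = V + 73.0448·d_B = (64.9570,2.9831)
sweep = 180° − θ = 157.6912°

center=(66.1369,-11.3713) T_A=(61.7797,-25.0993) T_B=(64.9570,2.9831) sweep=157.6912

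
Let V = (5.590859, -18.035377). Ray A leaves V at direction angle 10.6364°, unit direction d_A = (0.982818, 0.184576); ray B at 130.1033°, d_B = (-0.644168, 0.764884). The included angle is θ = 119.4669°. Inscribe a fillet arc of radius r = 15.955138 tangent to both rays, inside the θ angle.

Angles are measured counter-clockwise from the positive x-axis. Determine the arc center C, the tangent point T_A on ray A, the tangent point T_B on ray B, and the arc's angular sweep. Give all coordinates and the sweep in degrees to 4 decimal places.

bisector direction at 70.3698° = (0.335947,0.941881)
center distance |VC| = r/sin(θ/2) = 15.955138/sin(59.7334°) = 18.473224
C = V + |VC|·bis = (11.7969,-0.6358)
T_A = V + ((C−V)·d_A)·d_A = V + 9.3109·d_A = (14.7418,-16.3168)
T_B = V + ((C−V)·d_B)·d_B = V + 9.3109·d_B = (-0.4069,-10.9136)
sweep = 180° − θ = 60.5331°

center=(11.7969,-0.6358) T_A=(14.7418,-16.3168) T_B=(-0.4069,-10.9136) sweep=60.5331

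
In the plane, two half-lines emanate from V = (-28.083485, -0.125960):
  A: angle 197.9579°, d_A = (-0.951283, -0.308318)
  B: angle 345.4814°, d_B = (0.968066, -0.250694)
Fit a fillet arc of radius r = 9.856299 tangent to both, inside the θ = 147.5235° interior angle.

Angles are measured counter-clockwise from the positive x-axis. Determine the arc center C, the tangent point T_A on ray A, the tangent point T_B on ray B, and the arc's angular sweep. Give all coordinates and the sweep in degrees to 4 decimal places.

center=(-27.7754,-10.3872) T_A=(-30.8143,-1.0110) T_B=(-25.3045,-0.8456) sweep=32.4765

bisector direction at 271.7197° = (0.030009,-0.999550)
center distance |VC| = r/sin(θ/2) = 9.856299/sin(73.7618°) = 10.265832
C = V + |VC|·bis = (-27.7754,-10.3872)
T_A = V + ((C−V)·d_A)·d_A = V + 2.8707·d_A = (-30.8143,-1.0110)
T_B = V + ((C−V)·d_B)·d_B = V + 2.8707·d_B = (-25.3045,-0.8456)
sweep = 180° − θ = 32.4765°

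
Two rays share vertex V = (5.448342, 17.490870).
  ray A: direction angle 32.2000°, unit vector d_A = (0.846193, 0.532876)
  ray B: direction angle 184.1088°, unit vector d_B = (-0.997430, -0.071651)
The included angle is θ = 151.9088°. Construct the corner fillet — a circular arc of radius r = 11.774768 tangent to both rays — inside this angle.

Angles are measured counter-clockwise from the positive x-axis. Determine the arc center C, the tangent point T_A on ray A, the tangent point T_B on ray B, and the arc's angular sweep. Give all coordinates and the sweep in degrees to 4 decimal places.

center=(1.6665,29.0243) T_A=(7.9410,19.0606) T_B=(2.5102,17.2798) sweep=28.0912

bisector direction at 108.1544° = (-0.311579,0.950220)
center distance |VC| = r/sin(θ/2) = 11.774768/sin(75.9544°) = 12.137649
C = V + |VC|·bis = (1.6665,29.0243)
T_A = V + ((C−V)·d_A)·d_A = V + 2.9457·d_A = (7.9410,19.0606)
T_B = V + ((C−V)·d_B)·d_B = V + 2.9457·d_B = (2.5102,17.2798)
sweep = 180° − θ = 28.0912°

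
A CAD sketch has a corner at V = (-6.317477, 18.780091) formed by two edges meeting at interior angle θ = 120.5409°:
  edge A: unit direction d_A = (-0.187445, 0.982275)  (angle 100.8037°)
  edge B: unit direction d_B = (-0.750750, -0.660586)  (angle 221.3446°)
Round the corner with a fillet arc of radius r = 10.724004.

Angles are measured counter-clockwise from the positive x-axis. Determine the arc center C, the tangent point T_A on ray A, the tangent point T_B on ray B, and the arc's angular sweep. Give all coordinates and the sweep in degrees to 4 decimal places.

bisector direction at 161.0742° = (-0.945939,0.324344)
center distance |VC| = r/sin(θ/2) = 10.724004/sin(60.2704°) = 12.349496
C = V + |VC|·bis = (-17.9993,22.7856)
T_A = V + ((C−V)·d_A)·d_A = V + 6.1242·d_A = (-7.4654,24.7957)
T_B = V + ((C−V)·d_B)·d_B = V + 6.1242·d_B = (-10.9152,14.7345)
sweep = 180° − θ = 59.4591°

center=(-17.9993,22.7856) T_A=(-7.4654,24.7957) T_B=(-10.9152,14.7345) sweep=59.4591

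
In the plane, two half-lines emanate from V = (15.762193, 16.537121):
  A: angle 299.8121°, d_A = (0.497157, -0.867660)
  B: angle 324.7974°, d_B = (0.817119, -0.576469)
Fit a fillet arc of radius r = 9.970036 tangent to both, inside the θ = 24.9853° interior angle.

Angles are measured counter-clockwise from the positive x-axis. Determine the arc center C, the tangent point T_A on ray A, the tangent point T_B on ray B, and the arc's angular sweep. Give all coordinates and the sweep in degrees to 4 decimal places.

center=(46.7845,-17.5503) T_A=(38.1339,-22.5069) T_B=(52.5319,-9.4036) sweep=155.0147

bisector direction at 312.3047° = (0.673074,-0.739575)
center distance |VC| = r/sin(θ/2) = 9.970036/sin(12.4926°) = 46.090493
C = V + |VC|·bis = (46.7845,-17.5503)
T_A = V + ((C−V)·d_A)·d_A = V + 44.9992·d_A = (38.1339,-22.5069)
T_B = V + ((C−V)·d_B)·d_B = V + 44.9992·d_B = (52.5319,-9.4036)
sweep = 180° − θ = 155.0147°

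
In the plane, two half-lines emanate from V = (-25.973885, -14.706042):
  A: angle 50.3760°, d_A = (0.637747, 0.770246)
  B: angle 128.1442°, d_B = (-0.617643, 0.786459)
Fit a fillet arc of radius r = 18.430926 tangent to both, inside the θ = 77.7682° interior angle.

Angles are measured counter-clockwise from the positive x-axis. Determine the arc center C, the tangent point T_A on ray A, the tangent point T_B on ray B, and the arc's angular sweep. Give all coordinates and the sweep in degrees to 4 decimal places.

center=(-25.5947,14.6519) T_A=(-11.3984,2.8977) T_B=(-40.0899,3.2682) sweep=102.2318

bisector direction at 89.2601° = (0.012913,0.999917)
center distance |VC| = r/sin(θ/2) = 18.430926/sin(38.8841°) = 29.360434
C = V + |VC|·bis = (-25.5947,14.6519)
T_A = V + ((C−V)·d_A)·d_A = V + 22.8547·d_A = (-11.3984,2.8977)
T_B = V + ((C−V)·d_B)·d_B = V + 22.8547·d_B = (-40.0899,3.2682)
sweep = 180° − θ = 102.2318°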